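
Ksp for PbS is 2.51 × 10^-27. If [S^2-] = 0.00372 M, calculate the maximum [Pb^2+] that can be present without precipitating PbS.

PbS(s) <=> Pb^2+ + S^2-
Ksp = [Pb^2+][S^2-]
Precipitation begins when Q = Ksp. With [S^2-] = 0.00372 M:
2.51 × 10^-27 = (0.00372) × [Pb^2+]
[Pb^2+] = (2.51 × 10^-27 / 3.72 × 10^-3) = 6.75 × 10^-25 M

6.75e-25 M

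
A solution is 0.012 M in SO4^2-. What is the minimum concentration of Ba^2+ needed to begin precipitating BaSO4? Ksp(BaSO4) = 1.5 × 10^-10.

[Ba^2+] = 1.3 × 10^-8 M

BaSO4(s) ⇌ Ba^2+(aq) + SO4^2-(aq)
Ksp = [Ba^2+][SO4^2-]
Precipitation begins when Q = Ksp. With [SO4^2-] = 0.012 M:
1.5 × 10^-10 = (0.012) × [Ba^2+]
[Ba^2+] = (1.5 × 10^-10 / 1.2 × 10^-2) = 1.3 × 10^-8 M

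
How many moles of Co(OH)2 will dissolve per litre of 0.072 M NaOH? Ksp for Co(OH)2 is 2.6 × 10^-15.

5.0 × 10^-13 M

Co(OH)2(s) <=> Co^2+(aq) + 2 OH^-(aq)
Ksp = [Co^2+][OH^-]^2
If s mol/L dissolves here, [Co^2+] = s, [OH^-] = 0.072 + 2s ≈ 0.072 (since OH^- from NaOH dominates).
Ksp ≈ s × (0.072)^2
s = 5.0 × 10^-13 M
Check: 2s = 1.0 × 10^-12 ≪ 0.072, so the approximation is valid.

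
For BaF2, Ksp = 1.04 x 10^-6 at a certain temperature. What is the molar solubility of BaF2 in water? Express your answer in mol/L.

6.38 × 10^-3 M

BaF2(s) ⇌ Ba^2+ + 2 F^-
Ksp = [Ba^2+][F^-]^2
With molar solubility s: [Ba^2+] = s, [F^-] = 2s.
Substituting: Ksp = s(2s)^2 = 4s^3
Solving, s = (1.04 x 10^-6/4)^(1/3) = 6.38 x 10^-3 M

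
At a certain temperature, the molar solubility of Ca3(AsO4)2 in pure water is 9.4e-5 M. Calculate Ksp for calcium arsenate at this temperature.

Ca3(AsO4)2(s) <=> 3 Ca^2+ + 2 AsO4^3-
For each mole of Ca3(AsO4)2 that dissolves: [Ca^2+] = 3s, [AsO4^3-] = 2s.
Ksp = [Ca^2+]^3[AsO4^3-]^2
So Ksp = (3s)^3 × (2s)^2 = 108s^5
With s = 9.4 x 10^-5: Ksp = 7.9 × 10^-19

Ksp = 7.9 x 10^-19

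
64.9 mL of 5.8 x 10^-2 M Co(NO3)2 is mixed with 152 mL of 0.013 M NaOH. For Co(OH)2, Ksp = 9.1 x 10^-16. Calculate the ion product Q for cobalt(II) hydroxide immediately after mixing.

Q ≈ 1.4 × 10^-6

Total volume = 64.9 + 152 = 216.9 mL.
[Co^2+] = 5.8 × 10^-2 × (64.9/216.9) = 1.74 × 10^-2 M
[OH^-] = 1.3 × 10^-2 × (152/216.9) = 9.11 x 10^-3 M
Co(OH)2(s) ⇌ Co^2+(aq) + 2 OH^-(aq), so Q = [Co^2+][OH^-]^2
Q = (1.74 × 10^-2)(9.11 × 10^-3)^2 = 1.4 × 10^-6
Q > Ksp, so Co(OH)2 will precipitate.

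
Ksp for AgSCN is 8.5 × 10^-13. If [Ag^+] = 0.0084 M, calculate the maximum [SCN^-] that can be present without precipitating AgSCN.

AgSCN(s) ⇌ Ag^+(aq) + SCN^-(aq)
Ksp = [Ag^+][SCN^-]
Precipitation begins when Q = Ksp. With [Ag^+] = 0.0084 M:
8.5 × 10^-13 = (0.0084) × [SCN^-]
[SCN^-] = (8.5 × 10^-13 / 8.4 × 10^-3) = 1.0 × 10^-10 M

[SCN^-] ≈ 1.0e-10 M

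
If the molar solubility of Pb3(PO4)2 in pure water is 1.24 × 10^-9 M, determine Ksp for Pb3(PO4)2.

Ksp = 3.17e-43

Pb3(PO4)2(s) ⇌ 3 Pb^2+ + 2 PO4^3-
If s mol/L of Pb3(PO4)2 dissolves, [Pb^2+] = 3s and [PO4^3-] = 2s.
Ksp = [Pb^2+]^3[PO4^3-]^2
Ksp = (3s)^3(2s)^2 = 108s^5
With s = 1.24 x 10^-9: Ksp = 3.17 × 10^-43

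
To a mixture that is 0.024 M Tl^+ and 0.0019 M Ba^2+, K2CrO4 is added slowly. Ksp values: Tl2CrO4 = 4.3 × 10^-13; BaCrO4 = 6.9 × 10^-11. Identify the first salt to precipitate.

Each salt begins to precipitate when Q = Ksp, i.e. when [CrO4^2-] reaches its threshold.
For Tl2CrO4: 4.3 × 10^-13 = (0.024)^2 × [CrO4^2-]  ⇒  [CrO4^2-] = 7.5 x 10^-10 M.
For BaCrO4: 6.9 × 10^-11 = 0.0019 × [CrO4^2-]  ⇒  [CrO4^2-] = 3.6 × 10^-8 M.
The salt with the lower threshold [CrO4^2-] precipitates first: Tl2CrO4.

Tl2CrO4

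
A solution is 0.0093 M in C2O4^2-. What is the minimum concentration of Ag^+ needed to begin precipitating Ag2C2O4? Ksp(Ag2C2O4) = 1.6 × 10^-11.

[Ag^+] = 4.1 × 10^-5 M

Ag2C2O4(s) <=> 2 Ag^+(aq) + C2O4^2-(aq)
Ksp = [Ag^+]^2[C2O4^2-]
Precipitation begins when Q = Ksp. With [C2O4^2-] = 0.0093 M:
1.6 × 10^-11 = (0.0093) × [Ag^+]^2
[Ag^+] = (1.6 × 10^-11 / 9.3 × 10^-3)^(1/2) = 4.1 x 10^-5 M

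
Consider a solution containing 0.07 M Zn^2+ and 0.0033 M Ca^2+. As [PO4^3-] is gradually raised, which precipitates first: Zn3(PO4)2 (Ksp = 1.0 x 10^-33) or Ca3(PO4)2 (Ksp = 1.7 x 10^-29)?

Zn3(PO4)2

Each salt begins to precipitate when Q = Ksp, i.e. when [PO4^3-] reaches its threshold.
For Zn3(PO4)2: 1.0 x 10^-33 = (0.07)^3 × [PO4^3-]^2  ⇒  [PO4^3-] = 1.7 × 10^-15 M.
For Ca3(PO4)2: 1.7 x 10^-29 = (0.0033)^3 × [PO4^3-]^2  ⇒  [PO4^3-] = 2.2 x 10^-11 M.
The salt with the lower threshold [PO4^3-] precipitates first: Zn3(PO4)2.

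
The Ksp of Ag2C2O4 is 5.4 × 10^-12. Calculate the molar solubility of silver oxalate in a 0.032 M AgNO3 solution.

Ag2C2O4(s) ⇌ 2 Ag^+ + C2O4^2-
Ksp = [Ag^+]^2[C2O4^2-]
If s mol/L dissolves here, [Ag^+] = 0.032 + 2s ≈ 0.032, [C2O4^2-] = s (since Ag^+ from AgNO3 dominates).
Ksp ≈ (0.032)^2 × s
s = 5.3 × 10^-9 M
Check: 2s = 1.1 x 10^-8 ≪ 0.032, so the approximation is valid.

s ≈ 5.3 x 10^-9 M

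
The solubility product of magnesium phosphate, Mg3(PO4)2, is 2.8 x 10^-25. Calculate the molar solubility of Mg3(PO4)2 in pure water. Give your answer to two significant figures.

Mg3(PO4)2(s) ⇌ 3 Mg^2+(aq) + 2 PO4^3-(aq)
Ksp = [Mg^2+]^3[PO4^3-]^2
Let s = molar solubility. Then [Mg^2+] = 3s and [PO4^3-] = 2s.
Ksp = (3s)^3(2s)^2 = 108s^5
Solving, s = (2.8 x 10^-25/108)^(1/5) = 4.8 × 10^-6 M

s = 4.8 × 10^-6 M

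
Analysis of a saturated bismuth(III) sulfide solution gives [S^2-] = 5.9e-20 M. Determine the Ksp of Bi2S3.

Bi2S3(s) ⇌ 2 Bi^3+ + 3 S^2-
Stoichiometry gives [Bi^3+] = (2/3)[S^2-] = 3.93 x 10^-20 M.
Ksp = [Bi^3+]^2[S^2-]^3
Ksp = (3.93 × 10^-20)^2 × (5.9 × 10^-20)^3 = 3.2 × 10^-97

3.2 × 10^-97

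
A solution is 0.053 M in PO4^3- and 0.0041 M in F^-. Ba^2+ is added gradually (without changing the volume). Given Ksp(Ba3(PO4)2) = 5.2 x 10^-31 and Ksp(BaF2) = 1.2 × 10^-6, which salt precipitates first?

Ba3(PO4)2

Each salt begins to precipitate when Q = Ksp, i.e. when [Ba^2+] reaches its threshold.
For Ba3(PO4)2: 5.2 x 10^-31 = (0.053)^2 × [Ba^2+]^3  ⇒  [Ba^2+] = 5.7 × 10^-10 M.
For BaF2: 1.2 × 10^-6 = (0.0041)^2 × [Ba^2+]  ⇒  [Ba^2+] = 7.1 × 10^-2 M.
The salt with the lower threshold [Ba^2+] precipitates first: Ba3(PO4)2.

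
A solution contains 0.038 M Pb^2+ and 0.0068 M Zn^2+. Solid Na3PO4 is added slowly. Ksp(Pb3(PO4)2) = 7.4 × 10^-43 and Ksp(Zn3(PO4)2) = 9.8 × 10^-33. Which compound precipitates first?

Precipitation of each salt starts when its ion product equals its Ksp.
For Pb3(PO4)2: 7.4 × 10^-43 = (0.038)^3 × [PO4^3-]^2  ⇒  [PO4^3-] = 1.2 × 10^-19 M.
For Zn3(PO4)2: 9.8 × 10^-33 = (0.0068)^3 × [PO4^3-]^2  ⇒  [PO4^3-] = 1.8 × 10^-13 M.
The salt with the lower threshold [PO4^3-] precipitates first: Pb3(PO4)2.

Pb3(PO4)2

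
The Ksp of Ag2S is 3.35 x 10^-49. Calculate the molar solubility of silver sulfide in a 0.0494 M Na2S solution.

1.30e-24 M

Ag2S(s) <=> 2 Ag^+ + S^2-
Ksp = [Ag^+]^2[S^2-]
Let s be the molar solubility in this solution. [Ag^+] = 2s, [S^2-] = 0.0494 + s ≈ 0.0494 (Ksp is small, so little additional dissolves).
Ksp ≈ (2s)^2 × 0.0494
s = 1.30 × 10^-24 M
Check: s = 1.3 × 10^-24 ≪ 0.0494, so the approximation is valid.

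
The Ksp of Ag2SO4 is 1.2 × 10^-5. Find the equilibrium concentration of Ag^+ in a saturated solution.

Ag2SO4(s) <=> 2 Ag^+ + SO4^2-
Ksp = [Ag^+]^2[SO4^2-]
Let s = molar solubility. Then [Ag^+] = 2s and [SO4^2-] = s.
So Ksp = (2s)^2 × s = 4s^3
s^3 = 1.2 × 10^-5 / 4, so s = 1.44 × 10^-2 M
[Ag^+] = 2s = 2.9 x 10^-2 M

[Ag^+] = 0.029 M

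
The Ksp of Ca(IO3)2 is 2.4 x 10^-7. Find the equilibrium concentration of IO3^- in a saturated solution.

7.8e-3 M

Ca(IO3)2(s) ⇌ Ca^2+ + 2 IO3^-
Ksp = [Ca^2+][IO3^-]^2
For each mole of Ca(IO3)2 that dissolves: [Ca^2+] = s, [IO3^-] = 2s.
So Ksp = s × (2s)^2 = 4s^3
s = (2.4 x 10^-7 / 4)^(1/3) = 3.91 x 10^-3 M
[IO3^-] = 2s = 7.8 x 10^-3 M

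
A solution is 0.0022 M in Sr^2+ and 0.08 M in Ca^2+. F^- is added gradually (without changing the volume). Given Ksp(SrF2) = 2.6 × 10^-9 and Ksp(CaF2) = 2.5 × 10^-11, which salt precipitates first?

Precipitation of each salt starts when its ion product equals its Ksp.
For SrF2: 2.6 × 10^-9 = 0.0022 × [F^-]^2  ⇒  [F^-] = 1.1 x 10^-3 M.
For CaF2: 2.5 × 10^-11 = 0.08 × [F^-]^2  ⇒  [F^-] = 1.8 × 10^-5 M.
The salt with the lower threshold [F^-] precipitates first: CaF2.

CaF2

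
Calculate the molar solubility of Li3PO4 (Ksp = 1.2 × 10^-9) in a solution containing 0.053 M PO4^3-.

Li3PO4(s) ⇌ 3 Li^+ + PO4^3-
Ksp = [Li^+]^3[PO4^3-]
Let s be the molar solubility in this solution. [Li^+] = 3s, [PO4^3-] = 0.053 + s ≈ 0.053 (common-ion effect: PO4^3- is already 0.053 M).
Ksp ≈ (3s)^3 × 0.053
s = 9.4 × 10^-4 M
Check: s = 9.4 x 10^-4 ≪ 0.053, so the approximation is valid.

9.4 × 10^-4 M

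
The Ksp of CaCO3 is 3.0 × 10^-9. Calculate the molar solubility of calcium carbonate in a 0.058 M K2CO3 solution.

CaCO3(s) <=> Ca^2+(aq) + CO3^2-(aq)
Ksp = [Ca^2+][CO3^2-]
If s mol/L dissolves here, [Ca^2+] = s, [CO3^2-] = 0.058 + s ≈ 0.058 (since CO3^2- from K2CO3 dominates).
Ksp ≈ s × 0.058
s = 5.2 x 10^-8 M
Check: s = 5.2 x 10^-8 ≪ 0.058, so the approximation is valid.

s = 5.2e-8 M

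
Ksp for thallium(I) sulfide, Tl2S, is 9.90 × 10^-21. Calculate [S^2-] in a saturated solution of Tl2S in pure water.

Tl2S(s) ⇌ 2 Tl^+(aq) + S^2-(aq)
Ksp = [Tl^+]^2[S^2-]
Let s = molar solubility. Then [Tl^+] = 2s and [S^2-] = s.
So Ksp = (2s)^2 × s = 4s^3
Solving, s = (9.90 × 10^-21/4)^(1/3) = 1.353 × 10^-7 M
[S^2-] = s = 1.35 x 10^-7 M

1.35e-7 M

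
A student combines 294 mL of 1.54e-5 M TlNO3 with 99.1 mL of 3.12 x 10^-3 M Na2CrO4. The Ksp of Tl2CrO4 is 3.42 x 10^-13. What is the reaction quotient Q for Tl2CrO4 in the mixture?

1.04 × 10^-13

Total volume = 294 + 99.1 = 393.1 mL.
[Tl^+] = 1.54 x 10^-5 × (294/393.1) = 1.152 × 10^-5 M
[CrO4^2-] = 3.12 × 10^-3 × (99.1/393.1) = 7.865 x 10^-4 M
Tl2CrO4(s) <=> 2 Tl^+(aq) + CrO4^2-(aq), so Q = [Tl^+]^2[CrO4^2-]
Q = (1.152 × 10^-5)^2(7.865 x 10^-4) = 1.04 x 10^-13
Q < Ksp, so no precipitate of Tl2CrO4 forms.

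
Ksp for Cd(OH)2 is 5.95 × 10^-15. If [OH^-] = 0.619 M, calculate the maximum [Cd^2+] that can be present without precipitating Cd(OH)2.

[Cd^2+] = 1.55 x 10^-14 M

Cd(OH)2(s) ⇌ Cd^2+(aq) + 2 OH^-(aq)
Ksp = [Cd^2+][OH^-]^2
Precipitation begins when Q = Ksp. With [OH^-] = 0.619 M:
5.95 × 10^-15 = (0.619)^2 × [Cd^2+]
[Cd^2+] = (5.95 × 10^-15 / 3.832 × 10^-1) = 1.55 × 10^-14 M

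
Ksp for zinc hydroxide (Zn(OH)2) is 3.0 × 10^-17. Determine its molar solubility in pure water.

Zn(OH)2(s) <=> Zn^2+(aq) + 2 OH^-(aq)
Ksp = [Zn^2+][OH^-]^2
Let s = molar solubility. Then [Zn^2+] = s and [OH^-] = 2s.
Substituting: Ksp = s(2s)^2 = 4s^3
Solving, s = (3.0 × 10^-17/4)^(1/3) = 2.0 × 10^-6 M

s ≈ 2.0e-6 M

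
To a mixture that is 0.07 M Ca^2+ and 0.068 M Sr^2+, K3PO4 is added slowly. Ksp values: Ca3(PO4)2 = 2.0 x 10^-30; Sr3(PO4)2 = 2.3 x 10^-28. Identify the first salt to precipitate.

Ca3(PO4)2

Each salt begins to precipitate when Q = Ksp, i.e. when [PO4^3-] reaches its threshold.
For Ca3(PO4)2: 2.0 x 10^-30 = (0.07)^3 × [PO4^3-]^2  ⇒  [PO4^3-] = 7.6 x 10^-14 M.
For Sr3(PO4)2: 2.3 x 10^-28 = (0.068)^3 × [PO4^3-]^2  ⇒  [PO4^3-] = 8.6 x 10^-13 M.
The salt with the lower threshold [PO4^3-] precipitates first: Ca3(PO4)2.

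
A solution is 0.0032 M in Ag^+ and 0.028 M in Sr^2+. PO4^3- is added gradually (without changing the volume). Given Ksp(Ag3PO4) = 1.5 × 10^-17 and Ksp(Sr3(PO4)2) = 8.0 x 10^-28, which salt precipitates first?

Each salt begins to precipitate when Q = Ksp, i.e. when [PO4^3-] reaches its threshold.
For Ag3PO4: 1.5 × 10^-17 = (0.0032)^3 × [PO4^3-]  ⇒  [PO4^3-] = 4.6 × 10^-10 M.
For Sr3(PO4)2: 8.0 x 10^-28 = (0.028)^3 × [PO4^3-]^2  ⇒  [PO4^3-] = 6.0 × 10^-12 M.
The salt with the lower threshold [PO4^3-] precipitates first: Sr3(PO4)2.

Sr3(PO4)2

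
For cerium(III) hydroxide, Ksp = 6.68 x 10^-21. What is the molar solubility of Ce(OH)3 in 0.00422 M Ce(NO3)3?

s = 3.88 × 10^-7 M

Ce(OH)3(s) ⇌ Ce^3+(aq) + 3 OH^-(aq)
Ksp = [Ce^3+][OH^-]^3
Let s = moles of Ce(OH)3 that dissolve per litre. [Ce^3+] = 0.00422 + s ≈ 0.00422, [OH^-] = 3s (common-ion effect: Ce^3+ is already 0.00422 M).
Ksp ≈ 0.00422 × (3s)^3
s = 3.88 x 10^-7 M
Check: s = 3.9 x 10^-7 ≪ 0.00422, so the approximation is valid.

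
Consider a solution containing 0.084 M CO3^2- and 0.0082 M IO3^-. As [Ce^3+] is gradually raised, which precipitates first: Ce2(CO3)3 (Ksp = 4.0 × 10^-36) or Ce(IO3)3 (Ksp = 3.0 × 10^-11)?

Ce2(CO3)3

Each salt begins to precipitate when Q = Ksp, i.e. when [Ce^3+] reaches its threshold.
For Ce2(CO3)3: 4.0 × 10^-36 = (0.084)^3 × [Ce^3+]^2  ⇒  [Ce^3+] = 8.2 x 10^-17 M.
For Ce(IO3)3: 3.0 × 10^-11 = (0.0082)^3 × [Ce^3+]  ⇒  [Ce^3+] = 5.4 × 10^-5 M.
The salt with the lower threshold [Ce^3+] precipitates first: Ce2(CO3)3.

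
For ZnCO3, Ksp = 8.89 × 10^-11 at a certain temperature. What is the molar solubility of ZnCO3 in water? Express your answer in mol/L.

9.43e-6 M

ZnCO3(s) ⇌ Zn^2+(aq) + CO3^2-(aq)
Ksp = [Zn^2+][CO3^2-]
For each mole of ZnCO3 that dissolves: [Zn^2+] = s, [CO3^2-] = s.
Ksp = s^2
s = √(8.89 × 10^-11) = 9.43 × 10^-6 M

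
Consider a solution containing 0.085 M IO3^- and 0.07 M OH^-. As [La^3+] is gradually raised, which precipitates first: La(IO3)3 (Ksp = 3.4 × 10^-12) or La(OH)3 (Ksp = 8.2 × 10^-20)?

Each salt begins to precipitate when Q = Ksp, i.e. when [La^3+] reaches its threshold.
For La(IO3)3: 3.4 × 10^-12 = (0.085)^3 × [La^3+]  ⇒  [La^3+] = 5.5 × 10^-9 M.
For La(OH)3: 8.2 × 10^-20 = (0.07)^3 × [La^3+]  ⇒  [La^3+] = 2.4 × 10^-16 M.
The salt with the lower threshold [La^3+] precipitates first: La(OH)3.

La(OH)3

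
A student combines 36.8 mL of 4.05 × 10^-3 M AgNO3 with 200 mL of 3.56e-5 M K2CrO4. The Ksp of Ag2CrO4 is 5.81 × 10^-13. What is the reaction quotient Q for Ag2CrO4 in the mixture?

Q ≈ 1.19 × 10^-11

Total volume = 36.8 + 200 = 236.8 mL.
[Ag^+] = 4.05 × 10^-3 × (36.8/236.8) = 6.294 x 10^-4 M
[CrO4^2-] = 3.56 × 10^-5 × (200/236.8) = 3.007 × 10^-5 M
Ag2CrO4(s) ⇌ 2 Ag^+ + CrO4^2-, so Q = [Ag^+]^2[CrO4^2-]
Q = (6.294 × 10^-4)^2(3.007 × 10^-5) = 1.19 x 10^-11
Q > Ksp, so Ag2CrO4 will precipitate.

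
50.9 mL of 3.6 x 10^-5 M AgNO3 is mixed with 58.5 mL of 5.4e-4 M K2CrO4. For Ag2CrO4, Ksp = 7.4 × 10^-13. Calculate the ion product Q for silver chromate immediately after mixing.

Total volume = 50.9 + 58.5 = 109.4 mL.
[Ag^+] = 3.6 x 10^-5 × (50.9/109.4) = 1.67 × 10^-5 M
[CrO4^2-] = 5.4 x 10^-4 × (58.5/109.4) = 2.89 × 10^-4 M
Ag2CrO4(s) <=> 2 Ag^+(aq) + CrO4^2-(aq), so Q = [Ag^+]^2[CrO4^2-]
Q = (1.67 × 10^-5)^2(2.89 × 10^-4) = 8.1 × 10^-14
Q < Ksp, so no precipitate of Ag2CrO4 forms.

Q ≈ 8.1e-14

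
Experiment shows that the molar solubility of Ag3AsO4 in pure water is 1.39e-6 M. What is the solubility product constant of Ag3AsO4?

1.01 × 10^-22

Ag3AsO4(s) <=> 3 Ag^+(aq) + AsO4^3-(aq)
With molar solubility s: [Ag^+] = 3s, [AsO4^3-] = s.
Ksp = [Ag^+]^3[AsO4^3-]
So Ksp = (3s)^3 × s = 27s^4
With s = 1.39 x 10^-6: Ksp = 1.01 × 10^-22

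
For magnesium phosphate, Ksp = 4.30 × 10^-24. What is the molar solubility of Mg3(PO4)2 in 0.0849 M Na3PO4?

s ≈ 2.81 × 10^-8 M

Mg3(PO4)2(s) ⇌ 3 Mg^2+(aq) + 2 PO4^3-(aq)
Ksp = [Mg^2+]^3[PO4^3-]^2
Let s = moles of Mg3(PO4)2 that dissolve per litre. [Mg^2+] = 3s, [PO4^3-] = 0.0849 + 2s ≈ 0.0849 (common-ion effect: PO4^3- is already 0.0849 M).
Ksp ≈ (3s)^3 × (0.0849)^2
s = 2.81 × 10^-8 M
Check: 2s = 5.6 × 10^-8 ≪ 0.0849, so the approximation is valid.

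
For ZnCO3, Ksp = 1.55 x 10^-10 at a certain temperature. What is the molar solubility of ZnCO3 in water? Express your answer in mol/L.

s = 1.24 × 10^-5 M

ZnCO3(s) ⇌ Zn^2+(aq) + CO3^2-(aq)
Ksp = [Zn^2+][CO3^2-]
If s mol/L of ZnCO3 dissolves, [Zn^2+] = s and [CO3^2-] = s.
Ksp = s^2
s = √(1.55 x 10^-10) = 1.24 × 10^-5 M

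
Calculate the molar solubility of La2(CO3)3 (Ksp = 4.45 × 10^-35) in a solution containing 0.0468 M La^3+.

La2(CO3)3(s) ⇌ 2 La^3+(aq) + 3 CO3^2-(aq)
Ksp = [La^3+]^2[CO3^2-]^3
Let s = moles of La2(CO3)3 that dissolve per litre. [La^3+] = 0.0468 + 2s ≈ 0.0468, [CO3^2-] = 3s (common-ion effect: La^3+ is already 0.0468 M).
Ksp ≈ (0.0468)^2 × (3s)^3
s = 9.10 × 10^-12 M
Check: 2s = 1.8 × 10^-11 ≪ 0.0468, so the approximation is valid.

s ≈ 9.10e-12 M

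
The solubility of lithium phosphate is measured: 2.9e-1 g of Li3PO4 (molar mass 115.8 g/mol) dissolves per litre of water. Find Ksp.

Molar solubility s = (2.9 x 10^-1 g/L) / (115.8 g/mol) = 2.50 x 10^-3 M.
Li3PO4(s) <=> 3 Li^+(aq) + PO4^3-(aq)
For each mole of Li3PO4 that dissolves: [Li^+] = 3s, [PO4^3-] = s.
Ksp = [Li^+]^3[PO4^3-]
Substituting: Ksp = (3s)^3s = 27s^4
With s = 2.50 × 10^-3: Ksp = 1.1 × 10^-9

1.1 x 10^-9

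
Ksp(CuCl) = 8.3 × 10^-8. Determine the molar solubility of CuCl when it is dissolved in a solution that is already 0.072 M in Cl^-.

1.2e-6 M

CuCl(s) ⇌ Cu^+ + Cl^-
Ksp = [Cu^+][Cl^-]
Let s = moles of CuCl that dissolve per litre. [Cu^+] = s, [Cl^-] = 0.072 + s ≈ 0.072 (since the Cl^- already present dominates).
Ksp ≈ s × 0.072
s = 1.2 x 10^-6 M
Check: s = 1.2 × 10^-6 ≪ 0.072, so the approximation is valid.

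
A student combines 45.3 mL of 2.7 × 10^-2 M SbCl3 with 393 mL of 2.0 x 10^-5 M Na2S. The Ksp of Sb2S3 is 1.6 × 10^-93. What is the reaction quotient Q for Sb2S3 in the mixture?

Q ≈ 4.5 x 10^-20

Total volume = 45.3 + 393 = 438.3 mL.
[Sb^3+] = 2.7 x 10^-2 × (45.3/438.3) = 2.79 × 10^-3 M
[S^2-] = 2.0 × 10^-5 × (393/438.3) = 1.79 x 10^-5 M
Sb2S3(s) <=> 2 Sb^3+(aq) + 3 S^2-(aq), so Q = [Sb^3+]^2[S^2-]^3
Q = (2.79 × 10^-3)^2(1.79 × 10^-5)^3 = 4.5 × 10^-20
Q > Ksp, so Sb2S3 will precipitate.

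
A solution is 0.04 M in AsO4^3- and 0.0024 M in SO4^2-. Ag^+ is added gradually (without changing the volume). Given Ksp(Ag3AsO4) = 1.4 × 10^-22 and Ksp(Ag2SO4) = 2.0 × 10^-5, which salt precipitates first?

Ag3AsO4

Each salt begins to precipitate when Q = Ksp, i.e. when [Ag^+] reaches its threshold.
For Ag3AsO4: 1.4 × 10^-22 = 0.04 × [Ag^+]^3  ⇒  [Ag^+] = 1.5 × 10^-7 M.
For Ag2SO4: 2.0 × 10^-5 = 0.0024 × [Ag^+]^2  ⇒  [Ag^+] = 9.1 × 10^-2 M.
The salt with the lower threshold [Ag^+] precipitates first: Ag3AsO4.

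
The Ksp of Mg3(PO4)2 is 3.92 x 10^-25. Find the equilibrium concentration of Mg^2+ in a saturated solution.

1.55e-5 M

Mg3(PO4)2(s) ⇌ 3 Mg^2+(aq) + 2 PO4^3-(aq)
Ksp = [Mg^2+]^3[PO4^3-]^2
If s mol/L of Mg3(PO4)2 dissolves, [Mg^2+] = 3s and [PO4^3-] = 2s.
So Ksp = (3s)^3 × (2s)^2 = 108s^5
s^5 = 3.92 x 10^-25 / 108, so s = 5.152 x 10^-6 M
[Mg^2+] = 3s = 1.55 × 10^-5 M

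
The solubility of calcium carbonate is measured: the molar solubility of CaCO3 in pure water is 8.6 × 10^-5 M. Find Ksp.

CaCO3(s) ⇌ Ca^2+(aq) + CO3^2-(aq)
If s mol/L of CaCO3 dissolves, [Ca^2+] = s and [CO3^2-] = s.
Ksp = [Ca^2+][CO3^2-]
Ksp = s^2
Ksp = (8.6 × 10^-5)^2 = 7.4 × 10^-9

7.4 × 10^-9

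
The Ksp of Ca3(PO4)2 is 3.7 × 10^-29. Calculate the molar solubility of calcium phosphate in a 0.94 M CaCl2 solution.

Ca3(PO4)2(s) ⇌ 3 Ca^2+ + 2 PO4^3-
Ksp = [Ca^2+]^3[PO4^3-]^2
Let s be the molar solubility in this solution. [Ca^2+] = 0.94 + 3s ≈ 0.94, [PO4^3-] = 2s (common-ion effect: Ca^2+ is already 0.94 M).
Ksp ≈ (0.94)^3 × (2s)^2
s = 3.3 × 10^-15 M
Check: 3s = 1.0 x 10^-14 ≪ 0.94, so the approximation is valid.

s ≈ 3.3 × 10^-15 M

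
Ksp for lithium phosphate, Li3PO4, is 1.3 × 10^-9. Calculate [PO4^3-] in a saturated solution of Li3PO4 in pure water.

[PO4^3-] = 2.6 x 10^-3 M

Li3PO4(s) ⇌ 3 Li^+(aq) + PO4^3-(aq)
Ksp = [Li^+]^3[PO4^3-]
If s mol/L of Li3PO4 dissolves, [Li^+] = 3s and [PO4^3-] = s.
Ksp = (3s)^3s = 27s^4
s = (1.3 × 10^-9 / 27)^(1/4) = 2.63 × 10^-3 M
[PO4^3-] = s = 2.6 × 10^-3 M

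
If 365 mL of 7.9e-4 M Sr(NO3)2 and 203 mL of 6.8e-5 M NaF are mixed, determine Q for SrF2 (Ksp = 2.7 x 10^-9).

3.0e-13

Total volume = 365 + 203 = 568 mL.
[Sr^2+] = 7.9 × 10^-4 × (365/568) = 5.08 x 10^-4 M
[F^-] = 6.8 × 10^-5 × (203/568) = 2.43 × 10^-5 M
SrF2(s) <=> Sr^2+(aq) + 2 F^-(aq), so Q = [Sr^2+][F^-]^2
Q = (5.08 × 10^-4)(2.43 × 10^-5)^2 = 3.0 × 10^-13
Q < Ksp, so no precipitate of SrF2 forms.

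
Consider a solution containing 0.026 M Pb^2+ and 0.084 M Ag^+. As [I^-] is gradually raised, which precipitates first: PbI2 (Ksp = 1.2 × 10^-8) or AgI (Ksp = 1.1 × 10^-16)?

AgI

Precipitation of each salt starts when its ion product equals its Ksp.
For PbI2: 1.2 × 10^-8 = 0.026 × [I^-]^2  ⇒  [I^-] = 6.8 × 10^-4 M.
For AgI: 1.1 × 10^-16 = 0.084 × [I^-]  ⇒  [I^-] = 1.3 × 10^-15 M.
The salt with the lower threshold [I^-] precipitates first: AgI.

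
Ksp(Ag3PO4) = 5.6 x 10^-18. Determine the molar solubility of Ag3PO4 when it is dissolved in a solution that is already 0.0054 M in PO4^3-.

s = 3.4 × 10^-6 M

Ag3PO4(s) <=> 3 Ag^+(aq) + PO4^3-(aq)
Ksp = [Ag^+]^3[PO4^3-]
If s mol/L dissolves here, [Ag^+] = 3s, [PO4^3-] = 0.0054 + s ≈ 0.0054 (since the PO4^3- already present dominates).
Ksp ≈ (3s)^3 × 0.0054
s = 3.4 × 10^-6 M
Check: s = 3.4 × 10^-6 ≪ 0.0054, so the approximation is valid.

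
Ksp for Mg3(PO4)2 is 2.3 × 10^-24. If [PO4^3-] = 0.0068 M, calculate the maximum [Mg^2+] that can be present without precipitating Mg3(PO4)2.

Mg3(PO4)2(s) ⇌ 3 Mg^2+ + 2 PO4^3-
Ksp = [Mg^2+]^3[PO4^3-]^2
Precipitation begins when Q = Ksp. With [PO4^3-] = 0.0068 M:
2.3 × 10^-24 = (0.0068)^2 × [Mg^2+]^3
[Mg^2+] = (2.3 × 10^-24 / 4.62 × 10^-5)^(1/3) = 3.7 × 10^-7 M

3.7 × 10^-7 M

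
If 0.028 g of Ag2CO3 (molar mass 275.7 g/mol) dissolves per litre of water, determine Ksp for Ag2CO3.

Ksp ≈ 4.2 x 10^-12

Molar solubility s = (2.8 × 10^-2 g/L) / (275.7 g/mol) = 1.02 x 10^-4 M.
Ag2CO3(s) ⇌ 2 Ag^+(aq) + CO3^2-(aq)
With molar solubility s: [Ag^+] = 2s, [CO3^2-] = s.
Ksp = [Ag^+]^2[CO3^2-]
Ksp = (2s)^2s = 4s^3
With s = 1.02 x 10^-4: Ksp = 4.2 × 10^-12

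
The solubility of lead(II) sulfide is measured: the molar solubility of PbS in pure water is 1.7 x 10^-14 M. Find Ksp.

PbS(s) ⇌ Pb^2+ + S^2-
If s mol/L of PbS dissolves, [Pb^2+] = s and [S^2-] = s.
Ksp = [Pb^2+][S^2-]
Ksp = (s)(s) = s^2
Ksp = (1.7 x 10^-14)^2 = 2.9 x 10^-28

Ksp = 2.9e-28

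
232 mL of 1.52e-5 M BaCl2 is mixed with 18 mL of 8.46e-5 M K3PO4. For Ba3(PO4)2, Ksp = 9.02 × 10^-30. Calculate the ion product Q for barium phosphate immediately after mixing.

Total volume = 232 + 18 = 250 mL.
[Ba^2+] = 1.52 × 10^-5 × (232/250) = 1.411 × 10^-5 M
[PO4^3-] = 8.46 × 10^-5 × (18/250) = 6.091 × 10^-6 M
Ba3(PO4)2(s) ⇌ 3 Ba^2+(aq) + 2 PO4^3-(aq), so Q = [Ba^2+]^3[PO4^3-]^2
Q = (1.411 × 10^-5)^3(6.091 x 10^-6)^2 = 1.04 × 10^-25
Q > Ksp, so Ba3(PO4)2 will precipitate.

1.04e-25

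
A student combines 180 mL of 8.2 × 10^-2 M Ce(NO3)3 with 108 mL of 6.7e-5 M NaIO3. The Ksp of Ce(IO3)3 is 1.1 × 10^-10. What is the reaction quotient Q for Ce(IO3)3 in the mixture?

8.1 x 10^-16

Total volume = 180 + 108 = 288 mL.
[Ce^3+] = 8.2 x 10^-2 × (180/288) = 5.13 × 10^-2 M
[IO3^-] = 6.7 × 10^-5 × (108/288) = 2.51 x 10^-5 M
Ce(IO3)3(s) <=> Ce^3+(aq) + 3 IO3^-(aq), so Q = [Ce^3+][IO3^-]^3
Q = (5.13 x 10^-2)(2.51 × 10^-5)^3 = 8.1 × 10^-16
Q < Ksp, so no precipitate of Ce(IO3)3 forms.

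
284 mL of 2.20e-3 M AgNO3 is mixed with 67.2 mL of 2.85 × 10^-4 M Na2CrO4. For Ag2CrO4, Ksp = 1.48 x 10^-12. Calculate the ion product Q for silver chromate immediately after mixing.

Total volume = 284 + 67.2 = 351.2 mL.
[Ag^+] = 2.20 × 10^-3 × (284/351.2) = 1.779 x 10^-3 M
[CrO4^2-] = 2.85 × 10^-4 × (67.2/351.2) = 5.453 × 10^-5 M
Ag2CrO4(s) ⇌ 2 Ag^+(aq) + CrO4^2-(aq), so Q = [Ag^+]^2[CrO4^2-]
Q = (1.779 × 10^-3)^2(5.453 × 10^-5) = 1.73 × 10^-10
Q > Ksp, so Ag2CrO4 will precipitate.

1.73 × 10^-10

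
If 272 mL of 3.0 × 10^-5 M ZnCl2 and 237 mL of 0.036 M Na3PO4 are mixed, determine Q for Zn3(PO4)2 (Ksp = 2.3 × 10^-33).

Q ≈ 1.2 × 10^-18

Total volume = 272 + 237 = 509 mL.
[Zn^2+] = 3.0 x 10^-5 × (272/509) = 1.60 × 10^-5 M
[PO4^3-] = 3.6 x 10^-2 × (237/509) = 1.68 × 10^-2 M
Zn3(PO4)2(s) <=> 3 Zn^2+(aq) + 2 PO4^3-(aq), so Q = [Zn^2+]^3[PO4^3-]^2
Q = (1.60 x 10^-5)^3(1.68 × 10^-2)^2 = 1.2 × 10^-18
Q > Ksp, so Zn3(PO4)2 will precipitate.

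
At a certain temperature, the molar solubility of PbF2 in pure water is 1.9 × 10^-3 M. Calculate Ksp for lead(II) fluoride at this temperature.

PbF2(s) <=> Pb^2+ + 2 F^-
If s mol/L of PbF2 dissolves, [Pb^2+] = s and [F^-] = 2s.
Ksp = [Pb^2+][F^-]^2
So Ksp = s × (2s)^2 = 4s^3
With s = 1.9 × 10^-3: Ksp = 2.7 x 10^-8

Ksp = 2.7 x 10^-8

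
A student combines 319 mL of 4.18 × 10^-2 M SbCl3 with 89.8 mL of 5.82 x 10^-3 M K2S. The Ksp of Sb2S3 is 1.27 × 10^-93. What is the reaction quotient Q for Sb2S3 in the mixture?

Q = 2.22e-12

Total volume = 319 + 89.8 = 408.8 mL.
[Sb^3+] = 4.18 × 10^-2 × (319/408.8) = 3.262 x 10^-2 M
[S^2-] = 5.82 × 10^-3 × (89.8/408.8) = 1.278 × 10^-3 M
Sb2S3(s) <=> 2 Sb^3+(aq) + 3 S^2-(aq), so Q = [Sb^3+]^2[S^2-]^3
Q = (3.262 × 10^-2)^2(1.278 × 10^-3)^3 = 2.22 x 10^-12
Q > Ksp, so Sb2S3 will precipitate.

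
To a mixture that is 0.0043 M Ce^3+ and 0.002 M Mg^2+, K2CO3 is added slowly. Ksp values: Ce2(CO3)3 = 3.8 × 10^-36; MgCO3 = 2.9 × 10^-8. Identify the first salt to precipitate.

Ce2(CO3)3

Each salt begins to precipitate when Q = Ksp, i.e. when [CO3^2-] reaches its threshold.
For Ce2(CO3)3: 3.8 × 10^-36 = (0.0043)^2 × [CO3^2-]^3  ⇒  [CO3^2-] = 5.9 x 10^-11 M.
For MgCO3: 2.9 × 10^-8 = 0.002 × [CO3^2-]  ⇒  [CO3^2-] = 1.5 × 10^-5 M.
The salt with the lower threshold [CO3^2-] precipitates first: Ce2(CO3)3.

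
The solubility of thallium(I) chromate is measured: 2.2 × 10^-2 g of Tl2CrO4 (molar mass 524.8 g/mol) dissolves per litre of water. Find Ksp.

2.9e-13

Molar solubility s = (2.2 x 10^-2 g/L) / (524.8 g/mol) = 4.19 x 10^-5 M.
Tl2CrO4(s) ⇌ 2 Tl^+(aq) + CrO4^2-(aq)
For each mole of Tl2CrO4 that dissolves: [Tl^+] = 2s, [CrO4^2-] = s.
Ksp = [Tl^+]^2[CrO4^2-]
So Ksp = (2s)^2 × s = 4s^3
Ksp = 4 × (4.19 x 10^-5)^3 = 2.9 × 10^-13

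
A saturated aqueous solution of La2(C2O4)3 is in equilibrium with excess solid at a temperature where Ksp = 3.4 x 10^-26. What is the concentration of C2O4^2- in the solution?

[C2O4^2-] ≈ 9.5 × 10^-6 M

La2(C2O4)3(s) ⇌ 2 La^3+(aq) + 3 C2O4^2-(aq)
Ksp = [La^3+]^2[C2O4^2-]^3
For each mole of La2(C2O4)3 that dissolves: [La^3+] = 2s, [C2O4^2-] = 3s.
So Ksp = (2s)^2 × (3s)^3 = 108s^5
Solving, s = (3.4 x 10^-26/108)^(1/5) = 3.16 × 10^-6 M
[C2O4^2-] = 3s = 9.5 x 10^-6 M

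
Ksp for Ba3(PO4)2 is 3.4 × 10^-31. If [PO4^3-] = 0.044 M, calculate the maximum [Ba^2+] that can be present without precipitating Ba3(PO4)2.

Ba3(PO4)2(s) <=> 3 Ba^2+(aq) + 2 PO4^3-(aq)
Ksp = [Ba^2+]^3[PO4^3-]^2
Precipitation begins when Q = Ksp. With [PO4^3-] = 0.044 M:
3.4 × 10^-31 = (0.044)^2 × [Ba^2+]^3
[Ba^2+] = (3.4 × 10^-31 / 1.94 x 10^-3)^(1/3) = 5.6 × 10^-10 M

5.6 × 10^-10 M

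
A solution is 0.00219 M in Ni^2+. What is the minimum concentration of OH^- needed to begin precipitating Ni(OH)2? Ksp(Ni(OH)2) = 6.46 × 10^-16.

Ni(OH)2(s) ⇌ Ni^2+(aq) + 2 OH^-(aq)
Ksp = [Ni^2+][OH^-]^2
Precipitation begins when Q = Ksp. With [Ni^2+] = 0.00219 M:
6.46 × 10^-16 = (0.00219) × [OH^-]^2
[OH^-] = (6.46 × 10^-16 / 2.19 × 10^-3)^(1/2) = 5.43 × 10^-7 M

5.43 × 10^-7 M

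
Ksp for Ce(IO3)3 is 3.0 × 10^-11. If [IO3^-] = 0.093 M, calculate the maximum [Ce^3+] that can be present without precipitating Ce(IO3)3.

[Ce^3+] = 3.7 × 10^-8 M

Ce(IO3)3(s) ⇌ Ce^3+(aq) + 3 IO3^-(aq)
Ksp = [Ce^3+][IO3^-]^3
Precipitation begins when Q = Ksp. With [IO3^-] = 0.093 M:
3.0 × 10^-11 = (0.093)^3 × [Ce^3+]
[Ce^3+] = (3.0 × 10^-11 / 8.04 x 10^-4) = 3.7 × 10^-8 M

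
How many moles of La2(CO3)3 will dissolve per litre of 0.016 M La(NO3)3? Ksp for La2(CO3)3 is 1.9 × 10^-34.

La2(CO3)3(s) ⇌ 2 La^3+(aq) + 3 CO3^2-(aq)
Ksp = [La^3+]^2[CO3^2-]^3
If s mol/L dissolves here, [La^3+] = 0.016 + 2s ≈ 0.016, [CO3^2-] = 3s (common-ion effect: La^3+ is already 0.016 M).
Ksp ≈ (0.016)^2 × (3s)^3
s = 3.0 × 10^-11 M
Check: 2s = 6.0 × 10^-11 ≪ 0.016, so the approximation is valid.

s = 3.0 × 10^-11 M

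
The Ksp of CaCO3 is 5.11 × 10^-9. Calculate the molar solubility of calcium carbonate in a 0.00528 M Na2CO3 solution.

s = 9.68 × 10^-7 M

CaCO3(s) ⇌ Ca^2+ + CO3^2-
Ksp = [Ca^2+][CO3^2-]
Let s = moles of CaCO3 that dissolve per litre. [Ca^2+] = s, [CO3^2-] = 0.00528 + s ≈ 0.00528 (since CO3^2- from Na2CO3 dominates).
Ksp ≈ s × 0.00528
s = 9.68 × 10^-7 M
Check: s = 9.7 × 10^-7 ≪ 0.00528, so the approximation is valid.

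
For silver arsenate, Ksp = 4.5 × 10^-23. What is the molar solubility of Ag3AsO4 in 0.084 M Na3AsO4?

Ag3AsO4(s) <=> 3 Ag^+ + AsO4^3-
Ksp = [Ag^+]^3[AsO4^3-]
Let s = moles of Ag3AsO4 that dissolve per litre. [Ag^+] = 3s, [AsO4^3-] = 0.084 + s ≈ 0.084 (since AsO4^3- from Na3AsO4 dominates).
Ksp ≈ (3s)^3 × 0.084
s = 2.7 × 10^-8 M
Check: s = 2.7 × 10^-8 ≪ 0.084, so the approximation is valid.

2.7 × 10^-8 M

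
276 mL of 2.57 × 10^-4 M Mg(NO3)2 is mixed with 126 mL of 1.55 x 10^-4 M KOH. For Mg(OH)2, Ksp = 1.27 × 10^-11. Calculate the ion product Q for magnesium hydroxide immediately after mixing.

Q ≈ 4.16 × 10^-13

Total volume = 276 + 126 = 402 mL.
[Mg^2+] = 2.57 × 10^-4 × (276/402) = 1.764 × 10^-4 M
[OH^-] = 1.55 × 10^-4 × (126/402) = 4.858 × 10^-5 M
Mg(OH)2(s) ⇌ Mg^2+ + 2 OH^-, so Q = [Mg^2+][OH^-]^2
Q = (1.764 × 10^-4)(4.858 × 10^-5)^2 = 4.16 × 10^-13
Q < Ksp, so no precipitate of Mg(OH)2 forms.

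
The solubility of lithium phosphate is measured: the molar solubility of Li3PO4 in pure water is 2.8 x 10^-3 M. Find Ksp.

Ksp ≈ 1.7 x 10^-9

Li3PO4(s) <=> 3 Li^+ + PO4^3-
If s mol/L of Li3PO4 dissolves, [Li^+] = 3s and [PO4^3-] = s.
Ksp = [Li^+]^3[PO4^3-]
Ksp = (3s)^3s = 27s^4
With s = 2.8 × 10^-3: Ksp = 1.7 x 10^-9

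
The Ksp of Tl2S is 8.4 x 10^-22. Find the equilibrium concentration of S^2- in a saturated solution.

5.9e-8 M

Tl2S(s) ⇌ 2 Tl^+ + S^2-
Ksp = [Tl^+]^2[S^2-]
With molar solubility s: [Tl^+] = 2s, [S^2-] = s.
Substituting: Ksp = (2s)^2s = 4s^3
Solving, s = (8.4 x 10^-22/4)^(1/3) = 5.94 x 10^-8 M
[S^2-] = s = 5.9 × 10^-8 M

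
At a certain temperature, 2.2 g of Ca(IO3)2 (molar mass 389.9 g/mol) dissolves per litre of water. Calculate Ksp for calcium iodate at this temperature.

Molar solubility s = (2.2 g/L) / (389.9 g/mol) = 5.64 × 10^-3 M.
Ca(IO3)2(s) <=> Ca^2+(aq) + 2 IO3^-(aq)
For each mole of Ca(IO3)2 that dissolves: [Ca^2+] = s, [IO3^-] = 2s.
Ksp = [Ca^2+][IO3^-]^2
Substituting: Ksp = s(2s)^2 = 4s^3
With s = 5.64 × 10^-3: Ksp = 7.2 × 10^-7

7.2 x 10^-7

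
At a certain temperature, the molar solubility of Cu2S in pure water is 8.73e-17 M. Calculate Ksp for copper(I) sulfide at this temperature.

Cu2S(s) <=> 2 Cu^+ + S^2-
If s mol/L of Cu2S dissolves, [Cu^+] = 2s and [S^2-] = s.
Ksp = [Cu^+]^2[S^2-]
So Ksp = (2s)^2 × s = 4s^3
Ksp = 4 × (8.73 x 10^-17)^3 = 2.66 × 10^-48

Ksp ≈ 2.66 × 10^-48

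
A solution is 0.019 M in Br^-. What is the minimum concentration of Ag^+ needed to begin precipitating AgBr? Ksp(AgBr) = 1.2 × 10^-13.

6.3e-12 M

AgBr(s) ⇌ Ag^+(aq) + Br^-(aq)
Ksp = [Ag^+][Br^-]
Precipitation begins when Q = Ksp. With [Br^-] = 0.019 M:
1.2 × 10^-13 = (0.019) × [Ag^+]
[Ag^+] = (1.2 × 10^-13 / 1.9 x 10^-2) = 6.3 × 10^-12 M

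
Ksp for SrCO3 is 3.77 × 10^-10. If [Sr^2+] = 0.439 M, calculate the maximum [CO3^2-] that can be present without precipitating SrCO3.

[CO3^2-] ≈ 8.59 × 10^-10 M

SrCO3(s) ⇌ Sr^2+ + CO3^2-
Ksp = [Sr^2+][CO3^2-]
Precipitation begins when Q = Ksp. With [Sr^2+] = 0.439 M:
3.77 × 10^-10 = (0.439) × [CO3^2-]
[CO3^2-] = (3.77 × 10^-10 / 4.39 × 10^-1) = 8.59 x 10^-10 M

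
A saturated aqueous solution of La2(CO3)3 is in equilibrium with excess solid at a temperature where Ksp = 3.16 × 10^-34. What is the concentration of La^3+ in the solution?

La2(CO3)3(s) ⇌ 2 La^3+(aq) + 3 CO3^2-(aq)
Ksp = [La^3+]^2[CO3^2-]^3
If s mol/L of La2(CO3)3 dissolves, [La^3+] = 2s and [CO3^2-] = 3s.
So Ksp = (2s)^2 × (3s)^3 = 108s^5
s = (3.16 × 10^-34 / 108)^(1/5) = 7.821 × 10^-8 M
[La^3+] = 2s = 1.56 × 10^-7 M

1.56 × 10^-7 M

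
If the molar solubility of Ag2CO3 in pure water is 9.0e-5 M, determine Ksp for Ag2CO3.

Ag2CO3(s) ⇌ 2 Ag^+(aq) + CO3^2-(aq)
Let s = molar solubility. Then [Ag^+] = 2s and [CO3^2-] = s.
Ksp = [Ag^+]^2[CO3^2-]
Substituting: Ksp = (2s)^2s = 4s^3
With s = 9.0 × 10^-5: Ksp = 2.9 × 10^-12

2.9 x 10^-12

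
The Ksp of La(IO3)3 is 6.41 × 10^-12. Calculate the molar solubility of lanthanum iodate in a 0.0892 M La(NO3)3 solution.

La(IO3)3(s) <=> La^3+(aq) + 3 IO3^-(aq)
Ksp = [La^3+][IO3^-]^3
Let s be the molar solubility in this solution. [La^3+] = 0.0892 + s ≈ 0.0892, [IO3^-] = 3s (since La^3+ from La(NO3)3 dominates).
Ksp ≈ 0.0892 × (3s)^3
s = 1.39 × 10^-4 M
Check: s = 1.4 × 10^-4 ≪ 0.0892, so the approximation is valid.

s = 1.39e-4 M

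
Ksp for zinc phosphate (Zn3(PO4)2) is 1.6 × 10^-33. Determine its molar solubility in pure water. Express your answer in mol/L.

s ≈ 1.1 x 10^-7 M

Zn3(PO4)2(s) ⇌ 3 Zn^2+(aq) + 2 PO4^3-(aq)
Ksp = [Zn^2+]^3[PO4^3-]^2
With molar solubility s: [Zn^2+] = 3s, [PO4^3-] = 2s.
Substituting: Ksp = (3s)^3(2s)^2 = 108s^5
s^5 = 1.6 × 10^-33 / 108, so s = 1.1 × 10^-7 M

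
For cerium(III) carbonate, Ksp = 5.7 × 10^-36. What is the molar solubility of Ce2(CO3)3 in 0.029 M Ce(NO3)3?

s ≈ 6.3 x 10^-12 M

Ce2(CO3)3(s) ⇌ 2 Ce^3+(aq) + 3 CO3^2-(aq)
Ksp = [Ce^3+]^2[CO3^2-]^3
Let s be the molar solubility in this solution. [Ce^3+] = 0.029 + 2s ≈ 0.029, [CO3^2-] = 3s (since Ce^3+ from Ce(NO3)3 dominates).
Ksp ≈ (0.029)^2 × (3s)^3
s = 6.3 x 10^-12 M
Check: 2s = 1.3 x 10^-11 ≪ 0.029, so the approximation is valid.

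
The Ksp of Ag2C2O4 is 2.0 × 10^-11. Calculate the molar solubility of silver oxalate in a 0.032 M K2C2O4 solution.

s ≈ 1.3 × 10^-5 M

Ag2C2O4(s) ⇌ 2 Ag^+(aq) + C2O4^2-(aq)
Ksp = [Ag^+]^2[C2O4^2-]
Let s be the molar solubility in this solution. [Ag^+] = 2s, [C2O4^2-] = 0.032 + s ≈ 0.032 (since C2O4^2- from K2C2O4 dominates).
Ksp ≈ (2s)^2 × 0.032
s = 1.3 × 10^-5 M
Check: s = 1.3 x 10^-5 ≪ 0.032, so the approximation is valid.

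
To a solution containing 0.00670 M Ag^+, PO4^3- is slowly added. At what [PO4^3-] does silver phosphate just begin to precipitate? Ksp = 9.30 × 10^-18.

Ag3PO4(s) ⇌ 3 Ag^+(aq) + PO4^3-(aq)
Ksp = [Ag^+]^3[PO4^3-]
Precipitation begins when Q = Ksp. With [Ag^+] = 0.00670 M:
9.30 × 10^-18 = (0.00670)^3 × [PO4^3-]
[PO4^3-] = (9.30 × 10^-18 / 3.008 × 10^-7) = 3.09 × 10^-11 M

[PO4^3-] = 3.09 × 10^-11 M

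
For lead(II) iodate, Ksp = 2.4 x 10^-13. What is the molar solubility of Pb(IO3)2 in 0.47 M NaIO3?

Pb(IO3)2(s) ⇌ Pb^2+ + 2 IO3^-
Ksp = [Pb^2+][IO3^-]^2
Let s = moles of Pb(IO3)2 that dissolve per litre. [Pb^2+] = s, [IO3^-] = 0.47 + 2s ≈ 0.47 (since IO3^- from NaIO3 dominates).
Ksp ≈ s × (0.47)^2
s = 1.1 × 10^-12 M
Check: 2s = 2.2 x 10^-12 ≪ 0.47, so the approximation is valid.

1.1 × 10^-12 M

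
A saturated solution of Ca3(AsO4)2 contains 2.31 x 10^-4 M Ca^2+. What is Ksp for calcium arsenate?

Ca3(AsO4)2(s) ⇌ 3 Ca^2+ + 2 AsO4^3-
Stoichiometry gives [AsO4^3-] = (2/3)[Ca^2+] = 1.540 x 10^-4 M.
Ksp = [Ca^2+]^3[AsO4^3-]^2
Ksp = (2.31 × 10^-4)^3 × (1.540 × 10^-4)^2 = 2.92 × 10^-19

Ksp = 2.92 x 10^-19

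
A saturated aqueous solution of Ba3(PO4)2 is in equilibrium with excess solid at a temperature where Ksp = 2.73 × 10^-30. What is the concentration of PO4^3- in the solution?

Ba3(PO4)2(s) <=> 3 Ba^2+ + 2 PO4^3-
Ksp = [Ba^2+]^3[PO4^3-]^2
With molar solubility s: [Ba^2+] = 3s, [PO4^3-] = 2s.
Substituting: Ksp = (3s)^3(2s)^2 = 108s^5
s^5 = 2.73 × 10^-30 / 108, so s = 4.792 × 10^-7 M
[PO4^3-] = 2s = 9.58 x 10^-7 M

[PO4^3-] = 9.58 × 10^-7 M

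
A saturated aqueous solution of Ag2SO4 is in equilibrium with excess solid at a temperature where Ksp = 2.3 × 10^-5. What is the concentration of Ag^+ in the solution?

[Ag^+] ≈ 3.6 x 10^-2 M

Ag2SO4(s) <=> 2 Ag^+(aq) + SO4^2-(aq)
Ksp = [Ag^+]^2[SO4^2-]
Let s = molar solubility. Then [Ag^+] = 2s and [SO4^2-] = s.
Substituting: Ksp = (2s)^2s = 4s^3
Solving, s = (2.3 × 10^-5/4)^(1/3) = 1.79 x 10^-2 M
[Ag^+] = 2s = 3.6 × 10^-2 M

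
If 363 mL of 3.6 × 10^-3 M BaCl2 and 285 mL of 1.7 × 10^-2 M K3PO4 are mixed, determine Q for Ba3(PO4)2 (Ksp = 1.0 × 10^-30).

4.6 × 10^-13

Total volume = 363 + 285 = 648 mL.
[Ba^2+] = 3.6 × 10^-3 × (363/648) = 2.02 x 10^-3 M
[PO4^3-] = 1.7 × 10^-2 × (285/648) = 7.48 x 10^-3 M
Ba3(PO4)2(s) ⇌ 3 Ba^2+(aq) + 2 PO4^3-(aq), so Q = [Ba^2+]^3[PO4^3-]^2
Q = (2.02 x 10^-3)^3(7.48 × 10^-3)^2 = 4.6 x 10^-13
Q > Ksp, so Ba3(PO4)2 will precipitate.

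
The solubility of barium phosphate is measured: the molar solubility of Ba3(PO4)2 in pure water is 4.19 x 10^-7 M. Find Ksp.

Ksp ≈ 1.39 × 10^-30

Ba3(PO4)2(s) ⇌ 3 Ba^2+(aq) + 2 PO4^3-(aq)
With molar solubility s: [Ba^2+] = 3s, [PO4^3-] = 2s.
Ksp = [Ba^2+]^3[PO4^3-]^2
Substituting: Ksp = (3s)^3(2s)^2 = 108s^5
With s = 4.19 × 10^-7: Ksp = 1.39 × 10^-30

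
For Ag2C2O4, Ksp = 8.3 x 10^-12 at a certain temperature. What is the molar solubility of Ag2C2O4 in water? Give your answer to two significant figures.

s = 1.3 × 10^-4 M

Ag2C2O4(s) ⇌ 2 Ag^+ + C2O4^2-
Ksp = [Ag^+]^2[C2O4^2-]
For each mole of Ag2C2O4 that dissolves: [Ag^+] = 2s, [C2O4^2-] = s.
So Ksp = (2s)^2 × s = 4s^3
s^3 = 8.3 x 10^-12 / 4, so s = 1.3 × 10^-4 M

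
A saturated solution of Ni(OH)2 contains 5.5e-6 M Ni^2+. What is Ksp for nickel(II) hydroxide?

Ksp ≈ 6.7 × 10^-16

Ni(OH)2(s) ⇌ Ni^2+ + 2 OH^-
Stoichiometry gives [OH^-] = (2/1)[Ni^2+] = 1.10 x 10^-5 M.
Ksp = [Ni^2+][OH^-]^2
Ksp = 5.5 × 10^-6 × (1.10 × 10^-5)^2 = 6.7 × 10^-16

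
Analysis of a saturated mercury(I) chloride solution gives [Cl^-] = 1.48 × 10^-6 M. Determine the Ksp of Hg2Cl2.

Ksp ≈ 1.62 x 10^-18

Hg2Cl2(s) ⇌ Hg2^2+ + 2 Cl^-
Stoichiometry gives [Hg2^2+] = (1/2)[Cl^-] = 7.400 × 10^-7 M.
Ksp = [Hg2^2+][Cl^-]^2
Ksp = 7.400 × 10^-7 × (1.48 x 10^-6)^2 = 1.62 × 10^-18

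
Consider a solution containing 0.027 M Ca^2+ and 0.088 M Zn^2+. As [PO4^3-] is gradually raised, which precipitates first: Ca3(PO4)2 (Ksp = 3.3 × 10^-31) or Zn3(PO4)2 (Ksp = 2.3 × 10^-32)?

Each salt begins to precipitate when Q = Ksp, i.e. when [PO4^3-] reaches its threshold.
For Ca3(PO4)2: 3.3 × 10^-31 = (0.027)^3 × [PO4^3-]^2  ⇒  [PO4^3-] = 1.3 x 10^-13 M.
For Zn3(PO4)2: 2.3 × 10^-32 = (0.088)^3 × [PO4^3-]^2  ⇒  [PO4^3-] = 5.8 x 10^-15 M.
The salt with the lower threshold [PO4^3-] precipitates first: Zn3(PO4)2.

Zn3(PO4)2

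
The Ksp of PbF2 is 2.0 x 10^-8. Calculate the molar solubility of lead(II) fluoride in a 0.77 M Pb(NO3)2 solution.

PbF2(s) ⇌ Pb^2+(aq) + 2 F^-(aq)
Ksp = [Pb^2+][F^-]^2
Let s be the molar solubility in this solution. [Pb^2+] = 0.77 + s ≈ 0.77, [F^-] = 2s (common-ion effect: Pb^2+ is already 0.77 M).
Ksp ≈ 0.77 × (2s)^2
s = 8.1 x 10^-5 M
Check: s = 8.1 × 10^-5 ≪ 0.77, so the approximation is valid.

s = 8.1 × 10^-5 M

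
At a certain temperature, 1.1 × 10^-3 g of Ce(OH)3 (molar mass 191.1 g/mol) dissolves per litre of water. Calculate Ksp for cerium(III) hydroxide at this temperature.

Molar solubility s = (1.1 × 10^-3 g/L) / (191.1 g/mol) = 5.76 × 10^-6 M.
Ce(OH)3(s) ⇌ Ce^3+ + 3 OH^-
With molar solubility s: [Ce^3+] = s, [OH^-] = 3s.
Ksp = [Ce^3+][OH^-]^3
Ksp = s(3s)^3 = 27s^4
Ksp = 27 × (5.76 × 10^-6)^4 = 3.0 × 10^-20

3.0 x 10^-20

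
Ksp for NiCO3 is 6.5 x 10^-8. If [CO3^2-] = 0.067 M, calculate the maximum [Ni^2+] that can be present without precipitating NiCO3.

NiCO3(s) ⇌ Ni^2+ + CO3^2-
Ksp = [Ni^2+][CO3^2-]
Precipitation begins when Q = Ksp. With [CO3^2-] = 0.067 M:
6.5 x 10^-8 = (0.067) × [Ni^2+]
[Ni^2+] = (6.5 x 10^-8 / 6.7 × 10^-2) = 9.7 x 10^-7 M

9.7e-7 M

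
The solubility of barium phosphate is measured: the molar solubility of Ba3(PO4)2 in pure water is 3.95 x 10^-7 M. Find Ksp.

Ba3(PO4)2(s) ⇌ 3 Ba^2+(aq) + 2 PO4^3-(aq)
For each mole of Ba3(PO4)2 that dissolves: [Ba^2+] = 3s, [PO4^3-] = 2s.
Ksp = [Ba^2+]^3[PO4^3-]^2
Substituting: Ksp = (3s)^3(2s)^2 = 108s^5
Ksp = 108 × (3.95 × 10^-7)^5 = 1.04 × 10^-30

Ksp = 1.04 x 10^-30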